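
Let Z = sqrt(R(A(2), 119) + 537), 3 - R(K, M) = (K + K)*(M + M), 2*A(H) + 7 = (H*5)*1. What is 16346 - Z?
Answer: 16346 - I*sqrt(174) ≈ 16346.0 - 13.191*I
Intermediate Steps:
A(H) = -7/2 + 5*H/2 (A(H) = -7/2 + ((H*5)*1)/2 = -7/2 + ((5*H)*1)/2 = -7/2 + (5*H)/2 = -7/2 + 5*H/2)
R(K, M) = 3 - 4*K*M (R(K, M) = 3 - (K + K)*(M + M) = 3 - 2*K*2*M = 3 - 4*K*M)
Z = I*sqrt(174) (Z = sqrt((3 - 4*(-7/2 + (5/2)*2)*119) + 537) = sqrt((3 - 4*(-7/2 + 5)*119) + 537) = sqrt((3 - 4*3/2*119) + 537) = sqrt((3 - 714) + 537) = sqrt(-711 + 537) = sqrt(-174) = I*sqrt(174) ≈ 13.191*I)
16346 - Z = 16346 - I*sqrt(174)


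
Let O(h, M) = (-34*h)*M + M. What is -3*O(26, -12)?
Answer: -31788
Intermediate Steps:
O(h, M) = M - 34*M*h (O(h, M) = -34*M*h + M = M - 34*M*h)
-3*O(26, -12) = -(-36)*(1 - 34*26) = -(-36)*(1 - 884) = -(-36)*(-883) = -3*10596 = -31788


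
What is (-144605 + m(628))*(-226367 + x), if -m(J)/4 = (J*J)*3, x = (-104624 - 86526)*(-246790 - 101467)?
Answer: -324671675933616979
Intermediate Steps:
x = 66569325550 (x = -191150*(-348257) = 66569325550)
m(J) = -12*J² (m(J) = -4*J*J*3 = -4*J²*3 = -12*J²)
(-144605 + m(628))*(-226367 + x) = (-144605 - 12*628²)*(-226367 + 66569325550) = (-144605 - 12*394384)*66569099183 = (-144605 - 4732608)*66569099183 = -4877213*66569099183 = -324671675933616979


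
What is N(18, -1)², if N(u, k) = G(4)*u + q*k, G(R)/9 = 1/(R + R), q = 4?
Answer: 4225/16 ≈ 264.06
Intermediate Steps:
G(R) = 9/(2*R) (G(R) = 9/(R + R) = 9/((2*R)) = 9*(1/(2*R)) = 9/(2*R))
N(u, k) = 4*k + 9*u/8 (N(u, k) = ((9/2)/4)*u + 4*k = ((9/2)*(¼))*u + 4*k = 9*u/8 + 4*k = 4*k + 9*u/8)
N(18, -1)² = (4*(-1) + (9/8)*18)² = (-4 + 81/4)² = (65/4)² = 4225/16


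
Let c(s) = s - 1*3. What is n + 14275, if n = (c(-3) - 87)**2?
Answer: 22924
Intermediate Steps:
c(s) = -3 + s (c(s) = s - 3 = -3 + s)
n = 8649 (n = ((-3 - 3) - 87)**2 = (-6 - 87)**2 = (-93)**2 = 8649)
n + 14275 = 8649 + 14275 = 22924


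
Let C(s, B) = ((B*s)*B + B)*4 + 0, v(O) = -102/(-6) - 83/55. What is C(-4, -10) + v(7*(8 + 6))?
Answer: -89348/55 ≈ -1624.5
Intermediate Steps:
v(O) = 852/55 (v(O) = -102*(-⅙) - 83*1/55 = 17 - 83/55 = 852/55)
C(s, B) = 4*B + 4*s*B² (C(s, B) = (s*B² + B)*4 + 0 = (B + s*B²)*4 + 0 = (4*B + 4*s*B²) + 0 = 4*B + 4*s*B²)
C(-4, -10) + v(7*(8 + 6)) = 4*(-10)*(1 - 10*(-4)) + 852/55 = 4*(-10)*(1 + 40) + 852/55 = 4*(-10)*41 + 852/55 = -1640 + 852/55 = -89348/55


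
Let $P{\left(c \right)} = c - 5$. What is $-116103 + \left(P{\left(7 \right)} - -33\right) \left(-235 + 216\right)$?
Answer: $-116768$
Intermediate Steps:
$P{\left(c \right)} = -5 + c$
$-116103 + \left(P{\left(7 \right)} - -33\right) \left(-235 + 216\right) = -116103 + \left(\left(-5 + 7\right) - -33\right) \left(-235 + 216\right) = -116103 + \left(2 + 33\right) \left(-19\right) = -116103 + 35 \left(-19\right) = -116103 - 665 = -116768$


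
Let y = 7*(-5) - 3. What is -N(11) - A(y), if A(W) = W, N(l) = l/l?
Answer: 37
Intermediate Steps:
N(l) = 1
y = -38 (y = -35 - 3 = -38)
-N(11) - A(y) = -1*1 - 1*(-38) = -1 + 38 = 37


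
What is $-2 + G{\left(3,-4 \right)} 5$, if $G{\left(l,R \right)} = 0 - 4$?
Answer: $-22$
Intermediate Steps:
$G{\left(l,R \right)} = -4$
$-2 + G{\left(3,-4 \right)} 5 = -2 - 20 = -22$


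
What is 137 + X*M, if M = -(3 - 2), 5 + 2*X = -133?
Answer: 206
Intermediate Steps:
X = -69 (X = -5/2 + (1/2)*(-133) = -5/2 - 133/2 = -69)
M = -1 (M = -1*1 = -1)
137 + X*M = 137 - 69*(-1) = 137 + 69 = 206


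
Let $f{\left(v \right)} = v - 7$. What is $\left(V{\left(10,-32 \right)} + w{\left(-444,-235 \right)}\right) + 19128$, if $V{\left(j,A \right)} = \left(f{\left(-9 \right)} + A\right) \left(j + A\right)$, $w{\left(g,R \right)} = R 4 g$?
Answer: $437544$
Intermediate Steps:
$w{\left(g,R \right)} = 4 R g$
$f{\left(v \right)} = -7 + v$ ($f{\left(v \right)} = v - 7 = -7 + v$)
$V{\left(j,A \right)} = \left(-16 + A\right) \left(A + j\right)$ ($V{\left(j,A \right)} = \left(\left(-7 - 9\right) + A\right) \left(j + A\right) = \left(-16 + A\right) \left(A + j\right)$)
$\left(V{\left(10,-32 \right)} + w{\left(-444,-235 \right)}\right) + 19128 = \left(\left(\left(-32\right)^{2} - -512 - 160 - 320\right) + 4 \left(-235\right) \left(-444\right)\right) + 19128 = \left(\left(1024 + 512 - 160 - 320\right) + 417360\right) + 19128 = \left(1056 + 417360\right) + 19128 = 418416 + 19128 = 437544$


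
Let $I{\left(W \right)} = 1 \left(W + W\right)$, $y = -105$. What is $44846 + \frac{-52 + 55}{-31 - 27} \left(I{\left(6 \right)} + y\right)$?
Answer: $\frac{2601347}{58} \approx 44851.0$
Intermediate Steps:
$I{\left(W \right)} = 2 W$ ($I{\left(W \right)} = 1 \cdot 2 W = 2 W$)
$44846 + \frac{-52 + 55}{-31 - 27} \left(I{\left(6 \right)} + y\right) = 44846 + \frac{-52 + 55}{-31 - 27} \left(2 \cdot 6 - 105\right) = 44846 + \frac{3}{-58} \left(12 - 105\right) = 44846 + 3 \left(- \frac{1}{58}\right) \left(-93\right) = 44846 - - \frac{279}{58} = 44846 + \frac{279}{58} = \frac{2601347}{58}$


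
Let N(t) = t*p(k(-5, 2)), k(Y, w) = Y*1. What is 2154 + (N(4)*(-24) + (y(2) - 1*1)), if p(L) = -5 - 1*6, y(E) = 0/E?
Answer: 3209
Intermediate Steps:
k(Y, w) = Y
y(E) = 0
p(L) = -11 (p(L) = -5 - 6 = -11)
N(t) = -11*t (N(t) = t*(-11) = -11*t)
2154 + (N(4)*(-24) + (y(2) - 1*1)) = 2154 + (-11*4*(-24) + (0 - 1*1)) = 2154 + (-44*(-24) + (0 - 1)) = 2154 + (1056 - 1) = 2154 + 1055 = 3209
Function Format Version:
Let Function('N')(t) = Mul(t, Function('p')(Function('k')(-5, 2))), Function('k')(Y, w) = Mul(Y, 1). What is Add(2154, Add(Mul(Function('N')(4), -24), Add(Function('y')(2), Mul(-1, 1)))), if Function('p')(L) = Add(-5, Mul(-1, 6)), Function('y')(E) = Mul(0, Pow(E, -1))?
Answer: 3209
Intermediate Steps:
Function('k')(Y, w) = Y
Function('y')(E) = 0
Function('p')(L) = -11 (Function('p')(L) = Add(-5, -6) = -11)
Function('N')(t) = Mul(-11, t) (Function('N')(t) = Mul(t, -11) = Mul(-11, t))
Add(2154, Add(Mul(Function('N')(4), -24), Add(Function('y')(2), Mul(-1, 1)))) = Add(2154, Add(Mul(Mul(-11, 4), -24), Add(0, Mul(-1, 1)))) = Add(2154, Add(Mul(-44, -24), Add(0, -1))) = Add(2154, Add(1056, -1)) = Add(2154, 1055) = 3209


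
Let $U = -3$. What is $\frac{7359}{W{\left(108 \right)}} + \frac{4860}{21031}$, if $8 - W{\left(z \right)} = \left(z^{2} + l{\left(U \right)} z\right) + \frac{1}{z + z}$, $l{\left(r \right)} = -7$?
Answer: $- \frac{21987311004}{49515407431} \approx -0.44405$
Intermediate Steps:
$W{\left(z \right)} = 8 - z^{2} + 7 z - \frac{1}{2 z}$ ($W{\left(z \right)} = 8 - \left(\left(z^{2} - 7 z\right) + \frac{1}{z + z}\right) = 8 - \left(\left(z^{2} - 7 z\right) + \frac{1}{2 z}\right) = 8 - \left(z^{2} + \frac{1}{2 z} - 7 z\right) = 8 - z^{2} + 7 z - \frac{1}{2 z}$)
$\frac{7359}{W{\left(108 \right)}} + \frac{4860}{21031} = \frac{7359}{8 - 108^{2} + 7 \cdot 108 - \frac{1}{2 \cdot 108}} + \frac{4860}{21031} = \frac{7359}{8 - 11664 + 756 - \frac{1}{216}} + 4860 \cdot \frac{1}{21031} = \frac{7359}{8 - 11664 + 756 - \frac{1}{216}} + \frac{4860}{21031} = \frac{7359}{- \frac{2354401}{216}} + \frac{4860}{21031} = 7359 \left(- \frac{216}{2354401}\right) + \frac{4860}{21031} = - \frac{1589544}{2354401} + \frac{4860}{21031} = - \frac{21987311004}{49515407431}$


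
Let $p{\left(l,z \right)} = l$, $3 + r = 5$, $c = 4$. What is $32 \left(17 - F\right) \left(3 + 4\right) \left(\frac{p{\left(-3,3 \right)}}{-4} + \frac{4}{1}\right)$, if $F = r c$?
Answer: $9576$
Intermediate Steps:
$r = 2$ ($r = -3 + 5 = 2$)
$F = 8$ ($F = 2 \cdot 4 = 8$)
$32 \left(17 - F\right) \left(3 + 4\right) \left(\frac{p{\left(-3,3 \right)}}{-4} + \frac{4}{1}\right) = 32 \left(17 - 8\right) \left(3 + 4\right) \left(- \frac{3}{-4} + \frac{4}{1}\right) = 32 \left(17 - 8\right) 7 \left(\left(-3\right) \left(- \frac{1}{4}\right) + 4 \cdot 1\right) = 32 \cdot 9 \cdot 7 \left(\frac{3}{4} + 4\right) = 288 \cdot 7 \cdot \frac{19}{4} = 288 \cdot \frac{133}{4} = 9576$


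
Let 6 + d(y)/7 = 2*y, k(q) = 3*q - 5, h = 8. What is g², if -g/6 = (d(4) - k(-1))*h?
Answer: 1115136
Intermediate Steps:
k(q) = -5 + 3*q
d(y) = -42 + 14*y (d(y) = -42 + 7*(2*y) = -42 + 14*y)
g = -1056 (g = -6*((-42 + 14*4) - (-5 + 3*(-1)))*8 = -6*((-42 + 56) - (-5 - 3))*8 = -6*(14 - 1*(-8))*8 = -6*(14 + 8)*8 = -132*8 = -6*176 = -1056)
g² = (-1056)² = 1115136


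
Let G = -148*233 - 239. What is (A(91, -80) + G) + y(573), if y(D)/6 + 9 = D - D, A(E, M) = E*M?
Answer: -42057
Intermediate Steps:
y(D) = -54 (y(D) = -54 + 6*(D - D) = -54 + 6*0 = -54 + 0 = -54)
G = -34723 (G = -34484 - 239 = -34723)
(A(91, -80) + G) + y(573) = (91*(-80) - 34723) - 54 = (-7280 - 34723) - 54 = -42003 - 54 = -42057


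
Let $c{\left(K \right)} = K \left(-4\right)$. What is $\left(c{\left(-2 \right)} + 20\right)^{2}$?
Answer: $784$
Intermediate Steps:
$c{\left(K \right)} = - 4 K$
$\left(c{\left(-2 \right)} + 20\right)^{2} = \left(\left(-4\right) \left(-2\right) + 20\right)^{2} = \left(8 + 20\right)^{2} = 28^{2} = 784$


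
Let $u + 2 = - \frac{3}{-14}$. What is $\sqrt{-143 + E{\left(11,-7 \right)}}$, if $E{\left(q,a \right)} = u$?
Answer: $\frac{i \sqrt{28378}}{14} \approx 12.033 i$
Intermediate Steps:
$u = - \frac{25}{14}$ ($u = -2 - \frac{3}{-14} = -2 - - \frac{3}{14} = -2 + \frac{3}{14} = - \frac{25}{14} \approx -1.7857$)
$E{\left(q,a \right)} = - \frac{25}{14}$
$\sqrt{-143 + E{\left(11,-7 \right)}} = \sqrt{-143 - \frac{25}{14}} = \sqrt{- \frac{2027}{14}} = \frac{i \sqrt{28378}}{14}$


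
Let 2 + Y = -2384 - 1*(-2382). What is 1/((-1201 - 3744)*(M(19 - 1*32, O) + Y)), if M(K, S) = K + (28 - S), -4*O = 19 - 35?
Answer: -1/34615 ≈ -2.8889e-5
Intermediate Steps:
Y = -4 (Y = -2 + (-2384 - 1*(-2382)) = -2 + (-2384 + 2382) = -2 - 2 = -4)
O = 4 (O = -(19 - 35)/4 = -¼*(-16) = 4)
M(K, S) = 28 + K - S
1/((-1201 - 3744)*(M(19 - 1*32, O) + Y)) = 1/((-1201 - 3744)*((28 + (19 - 1*32) - 1*4) - 4)) = 1/(-4945*((28 + (19 - 32) - 4) - 4)) = 1/(-4945*((28 - 13 - 4) - 4)) = 1/(-4945*(11 - 4)) = 1/(-4945*7) = 1/(-34615) = -1/34615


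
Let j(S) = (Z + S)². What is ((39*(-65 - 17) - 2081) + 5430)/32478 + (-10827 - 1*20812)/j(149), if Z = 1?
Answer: -170695657/121792500 ≈ -1.4015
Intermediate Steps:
j(S) = (1 + S)²
((39*(-65 - 17) - 2081) + 5430)/32478 + (-10827 - 1*20812)/j(149) = ((39*(-65 - 17) - 2081) + 5430)/32478 + (-10827 - 1*20812)/((1 + 149)²) = ((39*(-82) - 2081) + 5430)*(1/32478) + (-10827 - 20812)/(150²) = ((-3198 - 2081) + 5430)*(1/32478) - 31639/22500 = (-5279 + 5430)*(1/32478) - 31639*1/22500 = 151*(1/32478) - 31639/22500 = 151/32478 - 31639/22500 = -170695657/121792500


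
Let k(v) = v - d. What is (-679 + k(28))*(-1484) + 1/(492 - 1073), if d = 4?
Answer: 564743619/581 ≈ 9.7202e+5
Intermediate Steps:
k(v) = -4 + v (k(v) = v - 1*4 = v - 4 = -4 + v)
(-679 + k(28))*(-1484) + 1/(492 - 1073) = (-679 + (-4 + 28))*(-1484) + 1/(492 - 1073) = (-679 + 24)*(-1484) + 1/(-581) = -655*(-1484) - 1/581 = 972020 - 1/581 = 564743619/581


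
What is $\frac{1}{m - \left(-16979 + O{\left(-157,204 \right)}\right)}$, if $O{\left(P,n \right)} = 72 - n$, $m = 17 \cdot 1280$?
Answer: $\frac{1}{38871} \approx 2.5726 \cdot 10^{-5}$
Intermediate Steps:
$m = 21760$
$\frac{1}{m - \left(-16979 + O{\left(-157,204 \right)}\right)} = \frac{1}{21760 + \left(16979 - \left(72 - 204\right)\right)} = \frac{1}{21760 + \left(16979 - -132\right)} = \frac{1}{21760 + \left(16979 + 132\right)} = \frac{1}{21760 + 17111} = \frac{1}{38871}$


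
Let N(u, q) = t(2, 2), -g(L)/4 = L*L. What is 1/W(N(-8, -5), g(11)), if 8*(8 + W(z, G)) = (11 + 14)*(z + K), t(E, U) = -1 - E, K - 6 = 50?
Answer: 8/1261 ≈ 0.0063442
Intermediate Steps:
K = 56 (K = 6 + 50 = 56)
g(L) = -4*L² (g(L) = -4*L*L = -4*L²)
N(u, q) = -3 (N(u, q) = -1 - 1*2 = -1 - 2 = -3)
W(z, G) = 167 + 25*z/8 (W(z, G) = -8 + ((11 + 14)*(z + 56))/8 = -8 + (25*(56 + z))/8 = -8 + (1400 + 25*z)/8 = -8 + (175 + 25*z/8) = 167 + 25*z/8)
1/W(N(-8, -5), g(11)) = 1/(167 + (25/8)*(-3)) = 1/(167 - 75/8) = 1/(1261/8) = 8/1261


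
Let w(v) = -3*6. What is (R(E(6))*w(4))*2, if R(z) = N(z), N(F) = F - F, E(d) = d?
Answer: 0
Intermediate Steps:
N(F) = 0
w(v) = -18
R(z) = 0
(R(E(6))*w(4))*2 = (0*(-18))*2 = 0*2 = 0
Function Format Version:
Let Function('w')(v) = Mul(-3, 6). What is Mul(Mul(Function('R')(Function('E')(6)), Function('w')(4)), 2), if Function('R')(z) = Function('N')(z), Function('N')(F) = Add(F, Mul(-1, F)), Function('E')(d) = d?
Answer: 0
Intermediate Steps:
Function('N')(F) = 0
Function('w')(v) = -18
Function('R')(z) = 0
Mul(Mul(Function('R')(Function('E')(6)), Function('w')(4)), 2) = Mul(Mul(0, -18), 2) = Mul(0, 2) = 0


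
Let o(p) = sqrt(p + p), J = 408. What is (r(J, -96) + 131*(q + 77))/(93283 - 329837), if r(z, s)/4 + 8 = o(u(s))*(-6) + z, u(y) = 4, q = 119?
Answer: -13638/118277 + 24*sqrt(2)/118277 ≈ -0.11502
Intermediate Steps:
o(p) = sqrt(2)*sqrt(p) (o(p) = sqrt(2*p) = sqrt(2)*sqrt(p))
r(z, s) = -32 - 48*sqrt(2) + 4*z (r(z, s) = -32 + 4*((sqrt(2)*sqrt(4))*(-6) + z) = -32 + 4*((sqrt(2)*2)*(-6) + z) = -32 + 4*((2*sqrt(2))*(-6) + z) = -32 + 4*(-12*sqrt(2) + z) = -32 + 4*(z - 12*sqrt(2)) = -32 + (-48*sqrt(2) + 4*z) = -32 - 48*sqrt(2) + 4*z)
(r(J, -96) + 131*(q + 77))/(93283 - 329837) = ((-32 - 48*sqrt(2) + 4*408) + 131*(119 + 77))/(93283 - 329837) = ((-32 - 48*sqrt(2) + 1632) + 131*196)/(-236554) = ((1600 - 48*sqrt(2)) + 25676)*(-1/236554) = (27276 - 48*sqrt(2))*(-1/236554) = -13638/118277 + 24*sqrt(2)/118277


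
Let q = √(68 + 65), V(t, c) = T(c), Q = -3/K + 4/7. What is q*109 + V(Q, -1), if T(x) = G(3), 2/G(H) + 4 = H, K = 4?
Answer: -2 + 109*√133 ≈ 1255.0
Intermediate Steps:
G(H) = 2/(-4 + H)
T(x) = -2 (T(x) = 2/(-4 + 3) = 2/(-1) = 2*(-1) = -2)
Q = -5/28 (Q = -3/4 + 4/7 = -3*¼ + 4*(⅐) = -¾ + 4/7 = -5/28 ≈ -0.17857)
V(t, c) = -2
q = √133 ≈ 11.533
q*109 + V(Q, -1) = √133*109 - 2 = 109*√133 - 2 = -2 + 109*√133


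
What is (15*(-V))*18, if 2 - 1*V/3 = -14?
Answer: -12960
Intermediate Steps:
V = 48 (V = 6 - 3*(-14) = 6 + 42 = 48)
(15*(-V))*18 = (15*(-1*48))*18 = (15*(-48))*18 = -720*18 = -12960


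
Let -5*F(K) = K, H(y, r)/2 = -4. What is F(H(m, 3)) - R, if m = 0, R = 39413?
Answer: -197057/5 ≈ -39411.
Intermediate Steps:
H(y, r) = -8 (H(y, r) = 2*(-4) = -8)
F(K) = -K/5
F(H(m, 3)) - R = -⅕*(-8) - 1*39413 = 8/5 - 39413 = -197057/5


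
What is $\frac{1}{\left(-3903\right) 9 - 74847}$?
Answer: $- \frac{1}{109974} \approx -9.0931 \cdot 10^{-6}$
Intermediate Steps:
$\frac{1}{\left(-3903\right) 9 - 74847} = \frac{1}{-35127 - 74847} = \frac{1}{-109974} = - \frac{1}{109974}$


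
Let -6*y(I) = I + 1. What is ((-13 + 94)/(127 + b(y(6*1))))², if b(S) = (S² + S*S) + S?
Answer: 531441/1338649 ≈ 0.39700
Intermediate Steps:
y(I) = -⅙ - I/6 (y(I) = -(I + 1)/6 = -(1 + I)/6 = -⅙ - I/6)
b(S) = S + 2*S² (b(S) = (S² + S²) + S = 2*S² + S = S + 2*S²)
((-13 + 94)/(127 + b(y(6*1))))² = ((-13 + 94)/(127 + (-⅙ - 1)*(1 + 2*(-⅙ - 1))))² = (81/(127 + (-⅙ - ⅙*6)*(1 + 2*(-⅙ - ⅙*6))))² = (81/(127 + (-⅙ - 1)*(1 + 2*(-⅙ - 1))))² = (81/(127 - 7*(1 + 2*(-7/6))/6))² = (81/(127 - 7*(1 - 7/3)/6))² = (81/(127 - 7/6*(-4/3)))² = (81/(127 + 14/9))² = (81/(1157/9))² = (81*(9/1157))² = (729/1157)² = 531441/1338649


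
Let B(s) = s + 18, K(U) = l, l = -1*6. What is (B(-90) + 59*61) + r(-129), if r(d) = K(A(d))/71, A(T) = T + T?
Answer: 250411/71 ≈ 3526.9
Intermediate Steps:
A(T) = 2*T
l = -6
K(U) = -6
B(s) = 18 + s
r(d) = -6/71
(B(-90) + 59*61) + r(-129) = ((18 - 90) + 59*61) - 6/71 = (-72 + 3599) - 6/71 = 3527 - 6/71 = 250411/71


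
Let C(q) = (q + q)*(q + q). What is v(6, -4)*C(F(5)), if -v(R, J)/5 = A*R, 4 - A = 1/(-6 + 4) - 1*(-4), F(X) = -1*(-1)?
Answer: -60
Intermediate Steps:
F(X) = 1
A = 1/2 (A = 4 - (1/(-6 + 4) - 1*(-4)) = 4 - (1/(-2) + 4) = 4 - (-1/2 + 4) = 4 - 1*7/2 = 4 - 7/2 = 1/2 ≈ 0.50000)
v(R, J) = -5*R/2
C(q) = 4*q**2 (C(q) = (2*q)*(2*q) = 4*q**2)
v(6, -4)*C(F(5)) = (-5/2*6)*(4*1**2) = -60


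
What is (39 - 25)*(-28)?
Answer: -392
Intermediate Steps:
(39 - 25)*(-28) = 14*(-28) = -392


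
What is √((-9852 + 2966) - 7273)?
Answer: I*√14159 ≈ 118.99*I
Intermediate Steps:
√((-9852 + 2966) - 7273) = √(-6886 - 7273) = √(-14159) = I*√14159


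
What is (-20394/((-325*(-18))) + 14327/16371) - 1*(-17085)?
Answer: 90888131807/5320575 ≈ 17082.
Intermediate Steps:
(-20394/((-325*(-18))) + 14327/16371) - 1*(-17085) = (-20394/5850 + 14327*(1/16371)) + 17085 = (-20394*1/5850 + 14327/16371) + 17085 = (-1133/325 + 14327/16371) + 17085 = -13892068/5320575 + 17085 = 90888131807/5320575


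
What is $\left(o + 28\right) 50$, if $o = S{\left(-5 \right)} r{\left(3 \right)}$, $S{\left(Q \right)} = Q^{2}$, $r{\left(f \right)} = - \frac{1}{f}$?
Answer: $\frac{2950}{3} \approx 983.33$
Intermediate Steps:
$o = - \frac{25}{3}$ ($o = \left(-5\right)^{2} \left(- \frac{1}{3}\right) = 25 \left(\left(-1\right) \frac{1}{3}\right) = 25 \left(- \frac{1}{3}\right) = - \frac{25}{3} \approx -8.3333$)
$\left(o + 28\right) 50 = \left(- \frac{25}{3} + 28\right) 50 = \frac{59}{3} \cdot 50 = \frac{2950}{3}$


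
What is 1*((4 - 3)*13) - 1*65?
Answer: -52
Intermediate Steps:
1*((4 - 3)*13) - 1*65 = 1*(1*13) - 65 = 1*13 - 65 = 13 - 65 = -52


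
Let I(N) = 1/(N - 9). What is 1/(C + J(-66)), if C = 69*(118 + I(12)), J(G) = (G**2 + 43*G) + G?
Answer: 1/9617 ≈ 0.00010398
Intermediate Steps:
I(N) = 1/(-9 + N)
J(G) = G**2 + 44*G
C = 8165 (C = 69*(118 + 1/(-9 + 12)) = 69*(118 + 1/3) = 69*(355/3) = 8165)
1/(C + J(-66)) = 1/(8165 - 66*(44 - 66)) = 1/(8165 - 66*(-22)) = 1/(8165 + 1452) = 1/9617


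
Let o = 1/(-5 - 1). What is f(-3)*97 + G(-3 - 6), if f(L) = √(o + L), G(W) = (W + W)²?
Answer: 324 + 97*I*√114/6 ≈ 324.0 + 172.61*I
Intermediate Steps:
o = -⅙ (o = 1/(-6) = -⅙ ≈ -0.16667)
G(W) = 4*W² (G(W) = (2*W)² = 4*W²)
f(L) = √(-⅙ + L)
f(-3)*97 + G(-3 - 6) = (√(-6 + 36*(-3))/6)*97 + 4*(-3 - 6)² = (√(-6 - 108)/6)*97 + 4*(-9)² = (√(-114)/6)*97 + 4*81 = ((I*√114)/6)*97 + 324 = (I*√114/6)*97 + 324 = 97*I*√114/6 + 324 = 324 + 97*I*√114/6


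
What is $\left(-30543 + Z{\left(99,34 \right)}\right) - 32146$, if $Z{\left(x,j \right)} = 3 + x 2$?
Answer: $-62488$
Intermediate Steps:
$Z{\left(x,j \right)} = 3 + 2 x$
$\left(-30543 + Z{\left(99,34 \right)}\right) - 32146 = \left(-30543 + \left(3 + 2 \cdot 99\right)\right) - 32146 = \left(-30543 + \left(3 + 198\right)\right) - 32146 = \left(-30543 + 201\right) - 32146 = -30342 - 32146 = -62488$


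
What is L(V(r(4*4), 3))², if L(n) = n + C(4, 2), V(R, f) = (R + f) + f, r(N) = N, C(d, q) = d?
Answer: 676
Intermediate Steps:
V(R, f) = R + 2*f
L(n) = 4 + n (L(n) = n + 4 = 4 + n)
L(V(r(4*4), 3))² = (4 + (4*4 + 2*3))² = (4 + (16 + 6))² = (4 + 22)² = 26² = 676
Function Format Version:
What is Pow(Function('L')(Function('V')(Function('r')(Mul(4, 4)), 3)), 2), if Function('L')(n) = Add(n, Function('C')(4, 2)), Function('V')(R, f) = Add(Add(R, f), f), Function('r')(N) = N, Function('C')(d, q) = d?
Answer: 676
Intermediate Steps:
Function('V')(R, f) = Add(R, Mul(2, f))
Function('L')(n) = Add(4, n) (Function('L')(n) = Add(n, 4) = Add(4, n))
Pow(Function('L')(Function('V')(Function('r')(Mul(4, 4)), 3)), 2) = Pow(Add(4, Add(Mul(4, 4), Mul(2, 3))), 2) = Pow(Add(4, Add(16, 6)), 2) = Pow(Add(4, 22), 2) = Pow(26, 2) = 676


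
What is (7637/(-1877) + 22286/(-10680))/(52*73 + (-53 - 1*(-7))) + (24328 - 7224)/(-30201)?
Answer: -214916692008397/378387573975000 ≈ -0.56798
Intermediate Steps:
(7637/(-1877) + 22286/(-10680))/(52*73 + (-53 - 1*(-7))) + (24328 - 7224)/(-30201) = (7637*(-1/1877) + 22286*(-1/10680))/(3796 + (-53 + 7)) + 17104*(-1/30201) = (-7637/1877 - 11143/5340)/(3796 - 46) - 17104/30201 = -61696991/10023180/3750 - 17104/30201 = -61696991/10023180*1/3750 - 17104/30201 = -61696991/37586925000 - 17104/30201 = -214916692008397/378387573975000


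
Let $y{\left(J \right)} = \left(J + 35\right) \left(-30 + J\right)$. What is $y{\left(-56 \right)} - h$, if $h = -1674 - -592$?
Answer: $2888$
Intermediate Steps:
$y{\left(J \right)} = \left(-30 + J\right) \left(35 + J\right)$ ($y{\left(J \right)} = \left(35 + J\right) \left(-30 + J\right) = \left(-30 + J\right) \left(35 + J\right)$)
$h = -1082$ ($h = -1674 + 592 = -1082$)
$y{\left(-56 \right)} - h = \left(-1050 + \left(-56\right)^{2} + 5 \left(-56\right)\right) - -1082 = \left(-1050 + 3136 - 280\right) + 1082 = 1806 + 1082 = 2888$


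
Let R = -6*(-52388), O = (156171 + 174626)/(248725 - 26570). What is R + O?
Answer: 69829867637/222155 ≈ 3.1433e+5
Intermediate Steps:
O = 330797/222155 ≈ 1.4890
R = 314328
R + O = 314328 + 330797/222155 = 69829867637/222155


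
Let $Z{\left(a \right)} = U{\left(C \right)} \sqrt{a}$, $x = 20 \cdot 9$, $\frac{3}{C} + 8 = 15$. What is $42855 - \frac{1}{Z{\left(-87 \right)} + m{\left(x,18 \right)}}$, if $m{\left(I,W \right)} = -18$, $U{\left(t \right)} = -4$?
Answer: $\frac{12256533}{286} - \frac{i \sqrt{87}}{429} \approx 42855.0 - 0.021742 i$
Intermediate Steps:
$C = \frac{3}{7}$ ($C = \frac{3}{-8 + 15} = \frac{3}{7} \approx 0.42857$)
$x = 180$
$Z{\left(a \right)} = - 4 \sqrt{a}$
$42855 - \frac{1}{Z{\left(-87 \right)} + m{\left(x,18 \right)}} = 42855 - \frac{1}{- 4 \sqrt{-87} - 18} = 42855 - \frac{1}{- 4 i \sqrt{87} - 18} = 42855 - \frac{1}{-18 - 4 i \sqrt{87}}$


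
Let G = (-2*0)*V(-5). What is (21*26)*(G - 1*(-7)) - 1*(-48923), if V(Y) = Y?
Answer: 52745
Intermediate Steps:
G = 0 (G = -2*0*(-5) = 0*(-5) = 0)
(21*26)*(G - 1*(-7)) - 1*(-48923) = (21*26)*(0 - 1*(-7)) - 1*(-48923) = 546*(0 + 7) + 48923 = 546*7 + 48923 = 3822 + 48923 = 52745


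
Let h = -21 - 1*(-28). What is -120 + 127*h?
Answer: 769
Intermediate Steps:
h = 7 (h = -21 + 28 = 7)
-120 + 127*h = -120 + 127*7 = -120 + 889 = 769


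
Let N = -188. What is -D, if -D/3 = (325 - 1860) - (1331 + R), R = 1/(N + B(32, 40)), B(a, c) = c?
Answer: -1272501/148 ≈ -8598.0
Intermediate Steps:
R = -1/148 (R = 1/(-188 + 40) = 1/(-148) = -1/148 ≈ -0.0067568)
D = 1272501/148 (D = -3*((325 - 1860) - (1331 - 1/148)) = -3*(-1535 - 1*196987/148) = -3*(-1535 - 196987/148) = -3*(-424167/148) = 1272501/148 ≈ 8598.0)
-D = -1*1272501/148 = -1272501/148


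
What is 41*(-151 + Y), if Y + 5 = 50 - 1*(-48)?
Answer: -2378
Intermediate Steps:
Y = 93 (Y = -5 + (50 - 1*(-48)) = -5 + (50 + 48) = -5 + 98 = 93)
41*(-151 + Y) = 41*(-151 + 93) = 41*(-58) = -2378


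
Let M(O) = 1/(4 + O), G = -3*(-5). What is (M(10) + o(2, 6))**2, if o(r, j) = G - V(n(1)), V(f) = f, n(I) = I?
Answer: 38809/196 ≈ 198.01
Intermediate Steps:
G = 15
o(r, j) = 14 (o(r, j) = 15 - 1*1 = 15 - 1 = 14)
(M(10) + o(2, 6))**2 = (1/(4 + 10) + 14)**2 = (1/14 + 14)**2 = (197/14)**2 = 38809/196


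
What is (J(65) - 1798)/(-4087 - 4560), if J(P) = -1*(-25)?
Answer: 1773/8647 ≈ 0.20504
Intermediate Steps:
J(P) = 25
(J(65) - 1798)/(-4087 - 4560) = (25 - 1798)/(-4087 - 4560) = -1773/(-8647) = -1773*(-1/8647) = 1773/8647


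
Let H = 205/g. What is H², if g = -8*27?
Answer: 42025/46656 ≈ 0.90074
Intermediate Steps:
g = -216
H = -205/216 (H = 205/(-216) = 205*(-1/216) = -205/216 ≈ -0.94907)
H² = (-205/216)² = 42025/46656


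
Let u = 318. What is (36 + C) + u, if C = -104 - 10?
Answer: 240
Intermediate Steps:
C = -114
(36 + C) + u = (36 - 114) + 318 = -78 + 318 = 240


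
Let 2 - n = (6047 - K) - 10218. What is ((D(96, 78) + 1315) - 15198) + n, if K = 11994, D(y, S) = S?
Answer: 2362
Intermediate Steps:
n = 16167 (n = 2 - ((6047 - 1*11994) - 10218) = 2 - ((6047 - 11994) - 10218) = 2 - (-5947 - 10218) = 2 - 1*(-16165) = 2 + 16165 = 16167)
((D(96, 78) + 1315) - 15198) + n = ((78 + 1315) - 15198) + 16167 = (1393 - 15198) + 16167 = -13805 + 16167 = 2362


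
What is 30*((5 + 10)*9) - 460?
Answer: 3590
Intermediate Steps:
30*((5 + 10)*9) - 460 = 30*(15*9) - 460 = 30*135 - 460 = 4050 - 460 = 3590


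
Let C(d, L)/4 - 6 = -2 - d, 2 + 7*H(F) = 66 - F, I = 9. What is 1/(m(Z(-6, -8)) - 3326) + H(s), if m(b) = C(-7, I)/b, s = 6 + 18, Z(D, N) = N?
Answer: 266506/46641 ≈ 5.7140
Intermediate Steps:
s = 24
H(F) = 64/7 - F/7 (H(F) = -2/7 + (66 - F)/7 = -2/7 + (66/7 - F/7) = 64/7 - F/7)
C(d, L) = 16 - 4*d (C(d, L) = 24 + 4*(-2 - d) = 24 + (-8 - 4*d) = 16 - 4*d)
m(b) = 44/b (m(b) = (16 - 4*(-7))/b = (16 + 28)/b = 44/b)
1/(m(Z(-6, -8)) - 3326) + H(s) = 1/(44/(-8) - 3326) + (64/7 - ⅐*24) = 1/(44*(-⅛) - 3326) + (64/7 - 24/7) = 1/(-11/2 - 3326) + 40/7 = 1/(-6663/2) + 40/7 = -2/6663 + 40/7 = 266506/46641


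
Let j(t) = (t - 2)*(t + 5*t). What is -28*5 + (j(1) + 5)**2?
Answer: -139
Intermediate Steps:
j(t) = 6*t*(-2 + t) (j(t) = (-2 + t)*(6*t) = 6*t*(-2 + t))
-28*5 + (j(1) + 5)**2 = -28*5 + (6*1*(-2 + 1) + 5)**2 = -140 + (6*1*(-1) + 5)**2 = -140 + (-6 + 5)**2 = -140 + (-1)**2 = -140 + 1 = -139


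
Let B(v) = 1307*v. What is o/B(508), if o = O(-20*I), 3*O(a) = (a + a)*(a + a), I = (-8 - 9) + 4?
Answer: 67600/497967 ≈ 0.13575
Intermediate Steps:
I = -13 (I = -17 + 4 = -13)
O(a) = 4*a**2/3 (O(a) = ((a + a)*(a + a))/3 = ((2*a)*(2*a))/3 = (4*a**2)/3 = 4*a**2/3)
o = 270400/3 (o = 4*(-20*(-13))**2/3 = (4/3)*260**2 = (4/3)*67600 = 270400/3 ≈ 90133.)
o/B(508) = 270400/(3*((1307*508))) = (270400/3)/663956 = (270400/3)*(1/663956) = 67600/497967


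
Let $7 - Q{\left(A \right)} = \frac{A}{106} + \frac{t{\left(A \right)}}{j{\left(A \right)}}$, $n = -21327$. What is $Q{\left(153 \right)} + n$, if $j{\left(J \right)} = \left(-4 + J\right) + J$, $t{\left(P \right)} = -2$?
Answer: $- \frac{341270917}{16006} \approx -21321.0$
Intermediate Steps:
$j{\left(J \right)} = -4 + 2 J$
$Q{\left(A \right)} = 7 + \frac{2}{-4 + 2 A} - \frac{A}{106}$ ($Q{\left(A \right)} = 7 - \left(\frac{A}{106} - \frac{2}{-4 + 2 A}\right) = 7 - \left(- \frac{2}{-4 + 2 A} + \frac{A}{106}\right) = 7 + \frac{2}{-4 + 2 A} - \frac{A}{106}$)
$Q{\left(153 \right)} + n = \frac{106 + \left(-2 + 153\right) \left(742 - 153\right)}{106 \left(-2 + 153\right)} - 21327 = \frac{106 + 151 \left(742 - 153\right)}{106 \cdot 151} - 21327 = \frac{1}{106} \cdot \frac{1}{151} \left(106 + 151 \cdot 589\right) - 21327 = \frac{1}{106} \cdot \frac{1}{151} \left(106 + 88939\right) - 21327 = \frac{1}{106} \cdot \frac{1}{151} \cdot 89045 - 21327 = \frac{89045}{16006} - 21327 = - \frac{341270917}{16006}$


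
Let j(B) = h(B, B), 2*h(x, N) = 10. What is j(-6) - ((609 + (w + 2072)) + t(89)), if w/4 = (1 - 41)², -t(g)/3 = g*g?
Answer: 14687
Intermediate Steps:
h(x, N) = 5 (h(x, N) = (½)*10 = 5)
t(g) = -3*g² (t(g) = -3*g*g = -3*g²)
j(B) = 5
w = 6400 (w = 4*(1 - 41)² = 4*(-40)² = 4*1600 = 6400)
j(-6) - ((609 + (w + 2072)) + t(89)) = 5 - ((609 + (6400 + 2072)) - 3*89²) = 5 - ((609 + 8472) - 3*7921) = 5 - (9081 - 23763) = 5 - 1*(-14682) = 5 + 14682 = 14687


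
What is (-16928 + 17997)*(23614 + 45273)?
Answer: 73640203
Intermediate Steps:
(-16928 + 17997)*(23614 + 45273) = 1069*68887 = 73640203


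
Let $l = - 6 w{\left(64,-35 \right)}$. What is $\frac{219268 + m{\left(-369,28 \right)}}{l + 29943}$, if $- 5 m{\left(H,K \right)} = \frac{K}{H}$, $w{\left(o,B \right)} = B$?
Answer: $\frac{404549488}{55632285} \approx 7.2719$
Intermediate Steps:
$l = 210$ ($l = \left(-6\right) \left(-35\right) = 210$)
$m{\left(H,K \right)} = - \frac{K}{5 H}$ ($m{\left(H,K \right)} = - \frac{\frac{1}{H} K}{5} = - \frac{K \frac{1}{H}}{5} = - \frac{K}{5 H}$)
$\frac{219268 + m{\left(-369,28 \right)}}{l + 29943} = \frac{219268 - \frac{28}{5 \left(-369\right)}}{210 + 29943} = \frac{219268 - \frac{28}{5} \left(- \frac{1}{369}\right)}{30153} = \left(219268 + \frac{28}{1845}\right) \frac{1}{30153} = \frac{404549488}{1845} \cdot \frac{1}{30153} = \frac{404549488}{55632285}$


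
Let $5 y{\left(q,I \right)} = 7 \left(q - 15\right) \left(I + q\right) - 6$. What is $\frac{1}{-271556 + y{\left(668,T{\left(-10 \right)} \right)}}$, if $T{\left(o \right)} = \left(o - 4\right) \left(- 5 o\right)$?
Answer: $- \frac{5}{1504058} \approx -3.3243 \cdot 10^{-6}$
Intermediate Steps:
$T{\left(o \right)} = - 5 o \left(-4 + o\right)$ ($T{\left(o \right)} = \left(-4 + o\right) \left(- 5 o\right) = - 5 o \left(-4 + o\right)$)
$y{\left(q,I \right)} = - \frac{6}{5} + \frac{7 \left(-15 + q\right) \left(I + q\right)}{5}$ ($y{\left(q,I \right)} = \frac{7 \left(q - 15\right) \left(I + q\right) - 6}{5} = \frac{7 \left(-15 + q\right) \left(I + q\right) - 6}{5} = \frac{-6 + 7 \left(-15 + q\right) \left(I + q\right)}{5} = - \frac{6}{5} + \frac{7 \left(-15 + q\right) \left(I + q\right)}{5}$)
$\frac{1}{-271556 + y{\left(668,T{\left(-10 \right)} \right)}} = \frac{1}{-271556 - \left(\frac{70146}{5} - \frac{3123568}{5} - \frac{7}{5} \cdot 5 \left(-10\right) \left(4 - -10\right) 668 + 21 \cdot 5 \left(-10\right) \left(4 - -10\right)\right)} = \frac{1}{-271556 - \left(- \frac{3053422}{5} - \frac{7}{5} \cdot 5 \left(-10\right) \left(4 + 10\right) 668 + 21 \cdot 5 \left(-10\right) \left(4 + 10\right)\right)} = \frac{1}{-271556 - \left(- \frac{3053422}{5} - \frac{7}{5} \cdot 5 \left(-10\right) 14 \cdot 668 + 21 \cdot 5 \left(-10\right) 14\right)} = \frac{1}{-271556 - \left(- \frac{3126922}{5} + 654640\right)} = \frac{1}{-271556 - \frac{146278}{5}} = \frac{1}{- \frac{1504058}{5}} = - \frac{5}{1504058}$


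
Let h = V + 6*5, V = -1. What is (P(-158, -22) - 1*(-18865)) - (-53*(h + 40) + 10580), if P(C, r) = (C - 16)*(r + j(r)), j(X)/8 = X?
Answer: 46394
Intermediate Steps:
j(X) = 8*X
h = 29 (h = -1 + 6*5 = -1 + 30 = 29)
P(C, r) = 9*r*(-16 + C) (P(C, r) = (C - 16)*(r + 8*r) = (-16 + C)*(9*r) = 9*r*(-16 + C))
(P(-158, -22) - 1*(-18865)) - (-53*(h + 40) + 10580) = (9*(-22)*(-16 - 158) - 1*(-18865)) - (-53*(29 + 40) + 10580) = (9*(-22)*(-174) + 18865) - (-53*69 + 10580) = (34452 + 18865) - (-3657 + 10580) = 53317 - 1*6923 = 53317 - 6923 = 46394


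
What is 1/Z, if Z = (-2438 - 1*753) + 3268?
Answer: 1/77 ≈ 0.012987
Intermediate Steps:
Z = 77 (Z = (-2438 - 753) + 3268 = -3191 + 3268 = 77)
1/Z = 1/77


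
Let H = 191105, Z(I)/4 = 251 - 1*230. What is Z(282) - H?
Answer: -191021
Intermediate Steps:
Z(I) = 84 (Z(I) = 4*(251 - 1*230) = 4*(251 - 230) = 4*21 = 84)
Z(282) - H = 84 - 1*191105 = 84 - 191105 = -191021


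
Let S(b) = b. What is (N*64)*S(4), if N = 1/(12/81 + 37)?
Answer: 6912/1003 ≈ 6.8913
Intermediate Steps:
N = 27/1003 (N = 1/(12*(1/81) + 37) = 1/(4/27 + 37) = 1/(1003/27) = 27/1003 ≈ 0.026919)
(N*64)*S(4) = ((27/1003)*64)*4 = (1728/1003)*4 = 6912/1003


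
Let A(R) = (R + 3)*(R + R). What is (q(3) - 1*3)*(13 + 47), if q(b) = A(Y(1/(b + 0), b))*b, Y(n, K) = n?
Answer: 220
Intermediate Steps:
A(R) = 2*R*(3 + R) (A(R) = (3 + R)*(2*R) = 2*R*(3 + R))
q(b) = 6 + 2/b (q(b) = (2*(3 + 1/(b + 0))/(b + 0))*b = (2*(3 + 1/b)/b)*b = 6 + 2/b)
(q(3) - 1*3)*(13 + 47) = ((6 + 2/3) - 1*3)*(13 + 47) = ((6 + 2*(⅓)) - 3)*60 = ((6 + ⅔) - 3)*60 = (20/3 - 3)*60 = (11/3)*60 = 220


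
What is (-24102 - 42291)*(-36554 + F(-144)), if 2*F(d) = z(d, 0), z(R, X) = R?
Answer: 2431710018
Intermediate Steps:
F(d) = d/2
(-24102 - 42291)*(-36554 + F(-144)) = (-24102 - 42291)*(-36554 + (1/2)*(-144)) = -66393*(-36554 - 72) = -66393*(-36626) = 2431710018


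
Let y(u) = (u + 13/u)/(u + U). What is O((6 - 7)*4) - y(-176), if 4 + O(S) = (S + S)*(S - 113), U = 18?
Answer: 25886067/27808 ≈ 930.89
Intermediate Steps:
O(S) = -4 + 2*S*(-113 + S) (O(S) = -4 + (S + S)*(S - 113) = -4 + (2*S)*(-113 + S) = -4 + 2*S*(-113 + S))
y(u) = (u + 13/u)/(18 + u) (y(u) = (u + 13/u)/(u + 18) = (u + 13/u)/(18 + u))
O((6 - 7)*4) - y(-176) = (-4 - 226*(6 - 7)*4 + 2*((6 - 7)*4)²) - (13 + (-176)²)/((-176)*(18 - 176)) = (-4 - (-226)*4 + 2*(-1*4)²) - (-1)*(13 + 30976)/(176*(-158)) = (-4 - 226*(-4) + 2*(-4)²) - (-1)*(-1)*30989/(176*158) = (-4 + 904 + 2*16) - 1*30989/27808 = (-4 + 904 + 32) - 30989/27808 = 932 - 30989/27808 = 25886067/27808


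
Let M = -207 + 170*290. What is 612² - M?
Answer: 325451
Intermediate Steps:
M = 49093 (M = -207 + 49300 = 49093)
612² - M = 612² - 1*49093 = 374544 - 49093 = 325451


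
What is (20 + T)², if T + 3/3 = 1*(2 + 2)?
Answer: 529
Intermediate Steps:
T = 3 (T = -1 + 1*(2 + 2) = -1 + 1*4 = -1 + 4 = 3)
(20 + T)² = (20 + 3)² = 23² = 529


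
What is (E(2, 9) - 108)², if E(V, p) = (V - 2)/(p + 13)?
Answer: 11664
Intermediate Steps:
E(V, p) = (-2 + V)/(13 + p)
(E(2, 9) - 108)² = ((-2 + 2)/(13 + 9) - 108)² = (0/22 - 108)² = ((1/22)*0 - 108)² = (0 - 108)² = (-108)² = 11664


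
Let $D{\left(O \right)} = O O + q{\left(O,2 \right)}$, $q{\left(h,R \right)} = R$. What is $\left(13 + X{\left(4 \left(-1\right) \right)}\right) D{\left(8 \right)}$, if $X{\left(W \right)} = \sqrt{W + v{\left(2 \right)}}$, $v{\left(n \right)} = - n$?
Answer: $858 + 66 i \sqrt{6} \approx 858.0 + 161.67 i$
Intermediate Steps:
$X{\left(W \right)} = \sqrt{-2 + W}$ ($X{\left(W \right)} = \sqrt{W - 2} = \sqrt{-2 + W}$)
$D{\left(O \right)} = 2 + O^{2}$ ($D{\left(O \right)} = O O + 2 = O^{2} + 2 = 2 + O^{2}$)
$\left(13 + X{\left(4 \left(-1\right) \right)}\right) D{\left(8 \right)} = \left(13 + \sqrt{-2 + 4 \left(-1\right)}\right) \left(2 + 8^{2}\right) = \left(13 + \sqrt{-2 - 4}\right) \left(2 + 64\right) = \left(13 + \sqrt{-6}\right) 66 = \left(13 + i \sqrt{6}\right) 66 = 858 + 66 i \sqrt{6}$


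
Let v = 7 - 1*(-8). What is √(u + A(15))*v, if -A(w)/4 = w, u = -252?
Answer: 30*I*√78 ≈ 264.95*I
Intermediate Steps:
A(w) = -4*w
v = 15 (v = 7 + 8 = 15)
√(u + A(15))*v = √(-252 - 4*15)*15 = √(-252 - 60)*15 = √(-312)*15 = (2*I*√78)*15 = 30*I*√78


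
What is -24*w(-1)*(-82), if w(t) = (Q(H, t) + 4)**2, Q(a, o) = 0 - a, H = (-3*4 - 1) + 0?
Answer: 568752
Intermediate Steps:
H = -13 (H = (-12 - 1) + 0 = -13 + 0 = -13)
Q(a, o) = -a
w(t) = 289 (w(t) = (-1*(-13) + 4)**2 = (13 + 4)**2 = 17**2 = 289)
-24*w(-1)*(-82) = -24*289*(-82) = -6936*(-82) = 568752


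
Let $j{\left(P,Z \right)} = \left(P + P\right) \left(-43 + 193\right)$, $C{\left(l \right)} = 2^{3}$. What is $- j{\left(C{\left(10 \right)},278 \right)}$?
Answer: $-2400$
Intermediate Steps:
$C{\left(l \right)} = 8$
$j{\left(P,Z \right)} = 300 P$ ($j{\left(P,Z \right)} = 2 P 150 = 300 P$)
$- j{\left(C{\left(10 \right)},278 \right)} = - 300 \cdot 8 = \left(-1\right) 2400 = -2400$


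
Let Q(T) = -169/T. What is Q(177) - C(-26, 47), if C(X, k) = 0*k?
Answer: -169/177 ≈ -0.95480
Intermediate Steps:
C(X, k) = 0
Q(177) - C(-26, 47) = -169/177 - 1*0 = -169*1/177 + 0 = -169/177 + 0 = -169/177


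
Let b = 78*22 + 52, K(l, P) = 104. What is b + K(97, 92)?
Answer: 1872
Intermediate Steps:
b = 1768 (b = 1716 + 52 = 1768)
b + K(97, 92) = 1768 + 104 = 1872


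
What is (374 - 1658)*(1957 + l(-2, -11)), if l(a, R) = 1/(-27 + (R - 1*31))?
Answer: -57793696/23 ≈ -2.5128e+6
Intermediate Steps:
l(a, R) = 1/(-58 + R) (l(a, R) = 1/(-27 + (R - 31)) = 1/(-27 + (-31 + R)) = 1/(-58 + R))
(374 - 1658)*(1957 + l(-2, -11)) = (374 - 1658)*(1957 + 1/(-58 - 11)) = -1284*(1957 + 1/(-69)) = -1284*(1957 - 1/69) = -1284*135032/69 = -57793696/23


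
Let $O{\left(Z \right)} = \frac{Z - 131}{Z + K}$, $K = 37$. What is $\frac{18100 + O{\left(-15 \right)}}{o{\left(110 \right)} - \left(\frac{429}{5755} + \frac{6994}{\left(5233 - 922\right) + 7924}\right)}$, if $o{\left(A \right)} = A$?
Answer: $\frac{2802794742095}{16939708423} \approx 165.46$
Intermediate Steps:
$O{\left(Z \right)} = \frac{-131 + Z}{37 + Z}$ ($O{\left(Z \right)} = \frac{Z - 131}{Z + 37} = \frac{-131 + Z}{37 + Z}$)
$\frac{18100 + O{\left(-15 \right)}}{o{\left(110 \right)} - \left(\frac{429}{5755} + \frac{6994}{\left(5233 - 922\right) + 7924}\right)} = \frac{18100 + \frac{-131 - 15}{37 - 15}}{110 - \left(\frac{429}{5755} + \frac{6994}{\left(5233 - 922\right) + 7924}\right)} = \frac{18100 + \frac{1}{22} \left(-146\right)}{110 - \left(\frac{429}{5755} + \frac{6994}{4311 + 7924}\right)} = \frac{18100 + \frac{1}{22} \left(-146\right)}{110 - \left(\frac{429}{5755} + \frac{6994}{12235}\right)} = \frac{18100 - \frac{73}{11}}{110 - \frac{9099857}{14082485}} = \frac{199027}{11 \left(110 - \frac{9099857}{14082485}\right)} = \frac{199027}{11 \cdot \frac{1539973493}{14082485}} = \frac{199027}{11} \cdot \frac{14082485}{1539973493} = \frac{2802794742095}{16939708423}$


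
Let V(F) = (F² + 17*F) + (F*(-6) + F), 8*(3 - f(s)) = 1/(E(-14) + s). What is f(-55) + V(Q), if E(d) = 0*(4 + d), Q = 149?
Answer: 10556481/440 ≈ 23992.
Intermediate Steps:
E(d) = 0
f(s) = 3 - 1/(8*s) (f(s) = 3 - 1/(8*(0 + s)) = 3 - 1/(8*s))
V(F) = F² + 12*F (V(F) = (F² + 17*F) + (-6*F + F) = (F² + 17*F) - 5*F = F² + 12*F)
f(-55) + V(Q) = (3 - ⅛/(-55)) + 149*(12 + 149) = (3 - ⅛*(-1/55)) + 149*161 = (3 + 1/440) + 23989 = 1321/440 + 23989 = 10556481/440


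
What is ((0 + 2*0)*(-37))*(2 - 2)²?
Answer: 0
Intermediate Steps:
((0 + 2*0)*(-37))*(2 - 2)² = ((0 + 0)*(-37))*0² = (0*(-37))*0 = 0*0 = 0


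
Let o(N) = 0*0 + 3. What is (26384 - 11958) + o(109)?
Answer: 14429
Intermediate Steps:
o(N) = 3 (o(N) = 0 + 3 = 3)
(26384 - 11958) + o(109) = (26384 - 11958) + 3 = 14426 + 3 = 14429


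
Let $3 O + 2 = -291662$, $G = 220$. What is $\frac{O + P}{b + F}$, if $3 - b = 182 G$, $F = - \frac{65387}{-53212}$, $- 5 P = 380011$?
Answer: $\frac{138263559836}{31955751855} \approx 4.3267$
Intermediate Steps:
$P = - \frac{380011}{5}$ ($P = \left(- \frac{1}{5}\right) 380011 = - \frac{380011}{5} \approx -76002.0$)
$F = \frac{65387}{53212}$ ($F = \left(-65387\right) \left(- \frac{1}{53212}\right) = \frac{65387}{53212} \approx 1.2288$)
$O = - \frac{291664}{3}$ ($O = - \frac{2}{3} + \frac{1}{3} \left(-291662\right) = - \frac{2}{3} - \frac{291662}{3} = - \frac{291664}{3} \approx -97221.0$)
$b = -40037$ ($b = 3 - 182 \cdot 220 = 3 - 40040 = -40037$)
$\frac{O + P}{b + F} = \frac{- \frac{291664}{3} - \frac{380011}{5}}{-40037 + \frac{65387}{53212}} = - \frac{2598353}{15 \left(- \frac{2130383457}{53212}\right)} = \left(- \frac{2598353}{15}\right) \left(- \frac{53212}{2130383457}\right) = \frac{138263559836}{31955751855}$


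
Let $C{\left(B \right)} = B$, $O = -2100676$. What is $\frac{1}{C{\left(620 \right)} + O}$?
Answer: $- \frac{1}{2100056} \approx -4.7618 \cdot 10^{-7}$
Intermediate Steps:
$\frac{1}{C{\left(620 \right)} + O} = \frac{1}{620 - 2100676} = \frac{1}{-2100056} = - \frac{1}{2100056}$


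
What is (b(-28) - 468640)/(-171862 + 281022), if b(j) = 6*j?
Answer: -58601/13645 ≈ -4.2947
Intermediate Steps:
(b(-28) - 468640)/(-171862 + 281022) = (6*(-28) - 468640)/(-171862 + 281022) = (-168 - 468640)/109160 = -468808*1/109160 = -58601/13645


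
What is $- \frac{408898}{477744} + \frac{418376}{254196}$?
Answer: $\frac{3997349489}{5060025576} \approx 0.78999$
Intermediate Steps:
$- \frac{408898}{477744} + \frac{418376}{254196} = \left(-408898\right) \frac{1}{477744} + 418376 \cdot \frac{1}{254196} = - \frac{204449}{238872} + \frac{104594}{63549} = \frac{3997349489}{5060025576}$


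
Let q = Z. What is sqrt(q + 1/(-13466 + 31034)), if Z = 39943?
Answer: 5*sqrt(3424386890)/1464 ≈ 199.86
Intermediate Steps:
q = 39943
sqrt(q + 1/(-13466 + 31034)) = sqrt(39943 + 1/(-13466 + 31034)) = sqrt(39943 + 1/17568) = sqrt(701718625/17568) = 5*sqrt(3424386890)/1464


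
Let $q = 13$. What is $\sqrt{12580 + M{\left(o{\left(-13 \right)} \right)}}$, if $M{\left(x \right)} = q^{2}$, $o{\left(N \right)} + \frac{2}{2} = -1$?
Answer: $\sqrt{12749} \approx 112.91$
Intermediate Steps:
$o{\left(N \right)} = -2$ ($o{\left(N \right)} = -1 - 1 = -2$)
$M{\left(x \right)} = 169$ ($M{\left(x \right)} = 13^{2} = 169$)
$\sqrt{12580 + M{\left(o{\left(-13 \right)} \right)}} = \sqrt{12580 + 169} = \sqrt{12749}$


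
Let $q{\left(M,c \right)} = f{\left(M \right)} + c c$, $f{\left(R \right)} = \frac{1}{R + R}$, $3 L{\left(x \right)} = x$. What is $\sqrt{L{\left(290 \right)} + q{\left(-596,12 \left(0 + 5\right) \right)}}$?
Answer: $\frac{\sqrt{11818033638}}{1788} \approx 60.8$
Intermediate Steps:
$L{\left(x \right)} = \frac{x}{3}$
$f{\left(R \right)} = \frac{1}{2 R}$
$q{\left(M,c \right)} = c^{2} + \frac{1}{2 M}$ ($q{\left(M,c \right)} = \frac{1}{2 M} + c c = \frac{1}{2 M} + c^{2} = c^{2} + \frac{1}{2 M}$)
$\sqrt{L{\left(290 \right)} + q{\left(-596,12 \left(0 + 5\right) \right)}} = \sqrt{\frac{1}{3} \cdot 290 + \left(\left(12 \left(0 + 5\right)\right)^{2} + \frac{1}{2 \left(-596\right)}\right)} = \sqrt{\frac{290}{3} + \left(\left(12 \cdot 5\right)^{2} + \frac{1}{2} \left(- \frac{1}{596}\right)\right)} = \sqrt{\frac{290}{3} - \left(\frac{1}{1192} - 60^{2}\right)} = \sqrt{\frac{290}{3} + \left(3600 - \frac{1}{1192}\right)} = \sqrt{\frac{290}{3} + \frac{4291199}{1192}} = \sqrt{\frac{13219277}{3576}} = \frac{\sqrt{11818033638}}{1788}$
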